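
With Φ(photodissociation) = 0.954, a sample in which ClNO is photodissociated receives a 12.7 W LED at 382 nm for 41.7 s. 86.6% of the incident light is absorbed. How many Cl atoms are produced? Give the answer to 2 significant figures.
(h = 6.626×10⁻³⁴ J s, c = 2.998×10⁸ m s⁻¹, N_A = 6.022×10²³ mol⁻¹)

8.4×10²⁰ atoms

Photon energy at 382 nm: hc/λ = (6.626×10⁻³⁴)(2.998×10⁸)/(382×10⁻⁹) = 5.200×10⁻¹⁹ J.
Energy delivered: (12.7 W)(41.7 s) = 529.6 J.
Photons incident: 529.6 / 5.200×10⁻¹⁹ = 1.018×10²¹, i.e. 1.018×10²¹/6.022×10²³ = 0.001690 mol.
Photons absorbed: 0.866 × 0.001690 = 0.001464 mol.
Product: Φ × n_abs = 0.954 × 0.001464 = 0.001397 mol.
As a count: 0.001397 × 6.022×10²³ = 8.4×10²⁰.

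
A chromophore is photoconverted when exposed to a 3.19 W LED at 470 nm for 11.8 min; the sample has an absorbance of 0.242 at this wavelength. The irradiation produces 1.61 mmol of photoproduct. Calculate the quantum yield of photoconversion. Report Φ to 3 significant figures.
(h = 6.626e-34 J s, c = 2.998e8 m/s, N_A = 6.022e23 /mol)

Φ = 0.425

Product: 1.61 mmol = 0.00161 mol.
Photon energy at 470 nm: hc/λ = (6.626e-34)(2.998e8)/(470e-9) = 4.227e-19 J.
Energy delivered: (3.19 W)(708 s) = 2259 J.
Photons incident: 2259 / 4.227e-19 = 5.344e21, i.e. 5.344e21/6.022e23 = 0.008874 mol.
Fraction absorbed: 1 − 10^(−0.242) = 0.4272.
Photons absorbed: 0.4272 × 0.008874 = 0.003791 mol.
Φ = 0.00161 mol / 0.003791 mol photons = 0.425.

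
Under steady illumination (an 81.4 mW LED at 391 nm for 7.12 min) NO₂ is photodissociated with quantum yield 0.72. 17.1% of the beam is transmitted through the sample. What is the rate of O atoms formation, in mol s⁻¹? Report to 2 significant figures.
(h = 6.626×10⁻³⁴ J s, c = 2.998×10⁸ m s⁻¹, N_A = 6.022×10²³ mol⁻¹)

1.6×10⁻⁷ mol s⁻¹

Photon energy at 391 nm: hc/λ = (6.626×10⁻³⁴)(2.998×10⁸)/(391×10⁻⁹) = 5.080×10⁻¹⁹ J.
Energy delivered: (81.4 mW)(427.2 s) = 34.77 J.
Photons incident: 34.77 / 5.080×10⁻¹⁹ = 6.844×10¹⁹, i.e. 6.844×10¹⁹/6.022×10²³ = 1.136×10⁻⁴ mol.
Fraction absorbed: 1 − 17.1/100 = 0.8290.
Photons absorbed: 0.8290 × 1.136×10⁻⁴ = 9.417×10⁻⁵ mol.
Product formed: 0.72 × 9.417×10⁻⁵ = 6.780×10⁻⁵ mol.
Rate: 6.780×10⁻⁵ / 427.2 s = 1.6×10⁻⁷ mol s⁻¹.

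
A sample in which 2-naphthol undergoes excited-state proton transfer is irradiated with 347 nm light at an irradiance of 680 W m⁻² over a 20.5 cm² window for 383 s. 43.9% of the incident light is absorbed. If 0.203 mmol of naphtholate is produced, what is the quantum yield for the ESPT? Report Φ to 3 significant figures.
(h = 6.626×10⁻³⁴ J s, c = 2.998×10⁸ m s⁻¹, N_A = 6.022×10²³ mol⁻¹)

Product: 0.203 mmol = 2.03×10⁻⁴ mol.
Photon energy at 347 nm: hc/λ = (6.626×10⁻³⁴)(2.998×10⁸)/(347×10⁻⁹) = 5.725×10⁻¹⁹ J.
Energy delivered: (680 W m⁻²)(20.5×10⁻⁴ m²)(383 s) = 533.9 J.
Photons incident: 533.9 / 5.725×10⁻¹⁹ = 9.326×10²⁰, i.e. 9.326×10²⁰/6.022×10²³ = 0.001549 mol.
Photons absorbed: 0.439 × 0.001549 = 6.800×10⁻⁴ mol.
Φ = 2.03×10⁻⁴ mol / 6.800×10⁻⁴ mol photons = 0.299.

Φ = 0.299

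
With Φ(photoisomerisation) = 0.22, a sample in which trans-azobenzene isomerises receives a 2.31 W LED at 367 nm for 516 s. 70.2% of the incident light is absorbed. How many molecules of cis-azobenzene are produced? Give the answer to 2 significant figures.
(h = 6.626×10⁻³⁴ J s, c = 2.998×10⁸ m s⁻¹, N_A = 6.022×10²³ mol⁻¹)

Photon energy at 367 nm: hc/λ = (6.626×10⁻³⁴)(2.998×10⁸)/(367×10⁻⁹) = 5.413×10⁻¹⁹ J.
Energy delivered: (2.31 W)(516 s) = 1192 J.
Photons incident: 1192 / 5.413×10⁻¹⁹ = 2.202×10²¹, i.e. 2.202×10²¹/6.022×10²³ = 0.003657 mol.
Photons absorbed: 0.702 × 0.003657 = 0.002567 mol.
Product: Φ × n_abs = 0.22 × 0.002567 = 5.647×10⁻⁴ mol.
As a count: 5.647×10⁻⁴ × 6.022×10²³ = 3.4×10²⁰.

3.4×10²⁰ molecules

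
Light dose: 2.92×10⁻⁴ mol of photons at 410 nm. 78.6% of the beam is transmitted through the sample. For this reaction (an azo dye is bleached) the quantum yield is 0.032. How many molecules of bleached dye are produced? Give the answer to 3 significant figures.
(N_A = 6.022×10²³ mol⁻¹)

1.20×10¹⁸ molecules

Fraction absorbed: 1 − 78.6/100 = 0.2140.
Photons absorbed: 0.2140 × 2.92×10⁻⁴ = 6.249×10⁻⁵ mol.
Product: Φ × n_abs = 0.032 × 6.249×10⁻⁵ = 2.000×10⁻⁶ mol.
As a count: 2.000×10⁻⁶ × 6.022×10²³ = 1.20×10¹⁸.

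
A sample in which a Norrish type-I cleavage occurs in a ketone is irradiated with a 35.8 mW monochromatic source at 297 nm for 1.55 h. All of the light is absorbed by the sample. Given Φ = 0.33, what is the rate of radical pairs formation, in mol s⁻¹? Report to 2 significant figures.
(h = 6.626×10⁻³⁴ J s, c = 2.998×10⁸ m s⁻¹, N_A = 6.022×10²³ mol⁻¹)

2.9×10⁻⁸ mol s⁻¹

Photon energy at 297 nm: hc/λ = (6.626×10⁻³⁴)(2.998×10⁸)/(297×10⁻⁹) = 6.688×10⁻¹⁹ J.
Energy delivered: (35.8 mW)(5580 s) = 199.8 J.
Photons incident: 199.8 / 6.688×10⁻¹⁹ = 2.987×10²⁰, i.e. 2.987×10²⁰/6.022×10²³ = 4.960×10⁻⁴ mol.
Product formed: 0.33 × 4.960×10⁻⁴ = 1.637×10⁻⁴ mol.
Rate: 1.637×10⁻⁴ / 5580 s = 2.9×10⁻⁸ mol s⁻¹.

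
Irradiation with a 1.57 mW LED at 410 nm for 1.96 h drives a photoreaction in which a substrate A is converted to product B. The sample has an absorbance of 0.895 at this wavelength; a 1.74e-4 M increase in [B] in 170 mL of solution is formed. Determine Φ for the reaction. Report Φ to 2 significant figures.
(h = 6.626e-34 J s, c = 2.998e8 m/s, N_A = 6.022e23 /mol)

Product: (1.74e-4 M)(0.17 L) = 2.958e-5 mol.
Photon energy at 410 nm: hc/λ = (6.626e-34)(2.998e8)/(410e-9) = 4.845e-19 J.
Energy delivered: (1.57 mW)(7056 s) = 11.08 J.
Photons incident: 11.08 / 4.845e-19 = 2.287e19, i.e. 2.287e19/6.022e23 = 3.798e-5 mol.
Fraction absorbed: 1 − 10^(−0.895) = 0.8726.
Photons absorbed: 0.8726 × 3.798e-5 = 3.314e-5 mol.
Φ = 2.958e-5 mol / 3.314e-5 mol photons = 0.89.

Φ = 0.89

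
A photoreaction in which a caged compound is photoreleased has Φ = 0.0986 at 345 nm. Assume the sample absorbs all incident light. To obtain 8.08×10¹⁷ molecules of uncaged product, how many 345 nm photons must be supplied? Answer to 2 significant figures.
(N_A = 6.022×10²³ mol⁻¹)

Product: 8.08×10¹⁷ / 6.022×10²³ = 1.342×10⁻⁶ mol.
Photons that must be absorbed: 1.342×10⁻⁶ / 0.0986 = 1.361×10⁻⁵ mol.
Photon count: 1.361×10⁻⁵ × 6.022×10²³ = 8.2×10¹⁸.

8.2×10¹⁸ photons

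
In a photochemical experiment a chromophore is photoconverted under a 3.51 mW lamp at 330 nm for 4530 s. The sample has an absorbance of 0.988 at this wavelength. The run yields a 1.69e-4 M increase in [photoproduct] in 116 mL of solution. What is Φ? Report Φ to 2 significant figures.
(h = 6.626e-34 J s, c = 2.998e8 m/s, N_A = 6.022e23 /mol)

Product: (1.69e-4 M)(0.116 L) = 1.960e-5 mol.
Photon energy at 330 nm: hc/λ = (6.626e-34)(2.998e8)/(330e-9) = 6.020e-19 J.
Energy delivered: (3.51 mW)(4530 s) = 15.90 J.
Photons incident: 15.90 / 6.020e-19 = 2.641e19, i.e. 2.641e19/6.022e23 = 4.386e-5 mol.
Fraction absorbed: 1 − 10^(−0.988) = 0.8972.
Photons absorbed: 0.8972 × 4.386e-5 = 3.935e-5 mol.
Φ = 1.960e-5 mol / 3.935e-5 mol photons = 0.50.

Φ = 0.50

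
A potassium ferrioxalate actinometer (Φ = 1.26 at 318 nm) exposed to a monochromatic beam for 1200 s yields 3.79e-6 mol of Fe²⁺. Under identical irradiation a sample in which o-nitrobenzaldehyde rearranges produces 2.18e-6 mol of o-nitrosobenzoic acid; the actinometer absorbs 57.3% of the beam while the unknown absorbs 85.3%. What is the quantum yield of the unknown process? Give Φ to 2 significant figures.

Photons absorbed by the actinometer: 3.79e-6 / 1.26 = 3.008e-6 mol.
Incident flux: 3.008e-6 / 0.573 = 5.250e-6 einstein.
Absorbed by unknown: 0.853 × 5.250e-6 = 4.478e-6 mol.
Φ(unknown) = 2.18e-6 / 4.478e-6 = 0.49.

Φ = 0.49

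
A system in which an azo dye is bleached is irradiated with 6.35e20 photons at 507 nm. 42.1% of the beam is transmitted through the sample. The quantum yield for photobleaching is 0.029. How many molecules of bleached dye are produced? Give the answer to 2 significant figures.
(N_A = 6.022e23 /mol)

1.1e19 molecules

Moles of photons: 6.35e20 / 6.022e23 = 0.001054 mol.
Fraction absorbed: 1 − 42.1/100 = 0.5790.
Photons absorbed: 0.5790 × 0.001054 = 6.103e-4 mol.
Product: Φ × n_abs = 0.029 × 6.103e-4 = 1.770e-5 mol.
As a count: 1.770e-5 × 6.022e23 = 1.1e19.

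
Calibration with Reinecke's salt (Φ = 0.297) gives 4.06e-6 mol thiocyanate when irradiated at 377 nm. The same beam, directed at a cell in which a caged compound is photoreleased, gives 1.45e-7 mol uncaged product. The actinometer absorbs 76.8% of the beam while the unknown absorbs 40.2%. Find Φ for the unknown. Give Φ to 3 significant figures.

Photons absorbed by the actinometer: 4.06e-6 / 0.297 = 1.367e-5 mol.
Incident flux: 1.367e-5 / 0.768 = 1.780e-5 einstein.
Absorbed by unknown: 0.402 × 1.780e-5 = 7.156e-6 mol.
Φ(unknown) = 1.45e-7 / 7.156e-6 = 0.0203.

Φ = 0.0203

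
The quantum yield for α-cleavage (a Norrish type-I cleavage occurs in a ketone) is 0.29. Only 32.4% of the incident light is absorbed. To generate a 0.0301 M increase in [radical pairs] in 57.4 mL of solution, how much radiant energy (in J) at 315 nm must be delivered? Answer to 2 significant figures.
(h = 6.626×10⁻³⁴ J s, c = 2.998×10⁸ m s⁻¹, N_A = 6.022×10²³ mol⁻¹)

7000 J

Product: (0.0301 M)(0.0574 L) = 0.001728 mol.
Photons that must be absorbed: 0.001728 / 0.29 = 0.005959 mol.
Incident photons needed: 0.005959 / 0.324 = 0.01839 mol.
Photon energy: hc/λ = 6.306×10⁻¹⁹ J; per mole, 3.797×10⁵ J mol⁻¹.
Energy required: 0.01839 × 3.797×10⁵ = 7000 J.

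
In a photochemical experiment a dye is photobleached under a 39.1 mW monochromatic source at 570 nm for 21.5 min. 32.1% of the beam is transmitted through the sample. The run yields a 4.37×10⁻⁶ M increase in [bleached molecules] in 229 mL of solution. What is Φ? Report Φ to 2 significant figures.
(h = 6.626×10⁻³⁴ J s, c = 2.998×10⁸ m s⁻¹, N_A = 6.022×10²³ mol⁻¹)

Φ = 0.0061

Product: (4.37×10⁻⁶ M)(0.229 L) = 1.001×10⁻⁶ mol.
Photon energy at 570 nm: hc/λ = (6.626×10⁻³⁴)(2.998×10⁸)/(570×10⁻⁹) = 3.485×10⁻¹⁹ J.
Energy delivered: (39.1 mW)(1290 s) = 50.44 J.
Photons incident: 50.44 / 3.485×10⁻¹⁹ = 1.447×10²⁰, i.e. 1.447×10²⁰/6.022×10²³ = 2.403×10⁻⁴ mol.
Fraction absorbed: 1 − 32.1/100 = 0.6790.
Photons absorbed: 0.6790 × 2.403×10⁻⁴ = 1.632×10⁻⁴ mol.
Φ = 1.001×10⁻⁶ mol / 1.632×10⁻⁴ mol photons = 0.0061.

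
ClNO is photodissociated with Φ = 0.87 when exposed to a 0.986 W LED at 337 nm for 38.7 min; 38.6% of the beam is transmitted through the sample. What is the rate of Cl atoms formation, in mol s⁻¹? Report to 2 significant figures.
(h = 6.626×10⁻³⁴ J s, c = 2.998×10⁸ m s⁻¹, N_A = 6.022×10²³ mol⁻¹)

1.5×10⁻⁶ mol s⁻¹

Photon energy at 337 nm: hc/λ = (6.626×10⁻³⁴)(2.998×10⁸)/(337×10⁻⁹) = 5.895×10⁻¹⁹ J.
Energy delivered: (0.986 W)(2322 s) = 2289 J.
Photons incident: 2289 / 5.895×10⁻¹⁹ = 3.883×10²¹, i.e. 3.883×10²¹/6.022×10²³ = 0.006448 mol.
Fraction absorbed: 1 − 38.6/100 = 0.6140.
Photons absorbed: 0.6140 × 0.006448 = 0.003959 mol.
Product formed: 0.87 × 0.003959 = 0.003444 mol.
Rate: 0.003444 / 2322 s = 1.5×10⁻⁶ mol s⁻¹.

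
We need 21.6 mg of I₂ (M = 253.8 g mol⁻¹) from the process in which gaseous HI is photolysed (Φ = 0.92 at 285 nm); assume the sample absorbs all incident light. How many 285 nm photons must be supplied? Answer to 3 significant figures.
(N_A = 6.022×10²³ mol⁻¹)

5.57×10¹⁹ photons

Product: 21.6 mg / 253.8 g mol⁻¹ = 8.511×10⁻⁵ mol.
Photons that must be absorbed: 8.511×10⁻⁵ / 0.92 = 9.251×10⁻⁵ mol.
Photon count: 9.251×10⁻⁵ × 6.022×10²³ = 5.57×10¹⁹.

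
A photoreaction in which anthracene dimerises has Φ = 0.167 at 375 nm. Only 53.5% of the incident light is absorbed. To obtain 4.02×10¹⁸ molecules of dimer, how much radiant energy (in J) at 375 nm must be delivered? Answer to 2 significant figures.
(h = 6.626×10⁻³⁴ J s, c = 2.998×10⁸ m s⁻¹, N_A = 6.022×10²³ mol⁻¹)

24 J

Product: 4.02×10¹⁸ / 6.022×10²³ = 6.676×10⁻⁶ mol.
Photons that must be absorbed: 6.676×10⁻⁶ / 0.167 = 3.998×10⁻⁵ mol.
Incident photons needed: 3.998×10⁻⁵ / 0.535 = 7.473×10⁻⁵ mol.
Photon energy: hc/λ = 5.297×10⁻¹⁹ J; per mole, 3.190×10⁵ J mol⁻¹.
Energy required: 7.473×10⁻⁵ × 3.190×10⁵ = 24 J.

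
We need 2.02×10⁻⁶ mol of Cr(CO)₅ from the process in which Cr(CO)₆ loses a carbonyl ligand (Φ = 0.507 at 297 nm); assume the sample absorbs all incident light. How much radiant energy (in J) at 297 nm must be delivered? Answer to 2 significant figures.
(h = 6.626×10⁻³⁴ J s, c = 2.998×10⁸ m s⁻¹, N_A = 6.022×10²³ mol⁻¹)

1.6 J

Photons that must be absorbed: 2.02×10⁻⁶ / 0.507 = 3.984×10⁻⁶ mol.
Photon energy: hc/λ = 6.688×10⁻¹⁹ J; per mole, 4.028×10⁵ J mol⁻¹.
Energy required: 3.984×10⁻⁶ × 4.028×10⁵ = 1.6 J.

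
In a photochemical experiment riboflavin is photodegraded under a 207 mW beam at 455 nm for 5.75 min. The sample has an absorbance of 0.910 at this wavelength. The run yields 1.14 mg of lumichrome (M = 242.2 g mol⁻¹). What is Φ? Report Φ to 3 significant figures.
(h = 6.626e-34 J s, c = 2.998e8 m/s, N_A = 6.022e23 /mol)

Φ = 0.0198

Product: 1.14 mg / 242.2 g mol⁻¹ = 4.707e-6 mol.
Photon energy at 455 nm: hc/λ = (6.626e-34)(2.998e8)/(455e-9) = 4.366e-19 J.
Energy delivered: (207 mW)(345 s) = 71.41 J.
Photons incident: 71.41 / 4.366e-19 = 1.636e20, i.e. 1.636e20/6.022e23 = 2.717e-4 mol.
Fraction absorbed: 1 − 10^(−0.910) = 0.8770.
Photons absorbed: 0.8770 × 2.717e-4 = 2.383e-4 mol.
Φ = 4.707e-6 mol / 2.383e-4 mol photons = 0.0198.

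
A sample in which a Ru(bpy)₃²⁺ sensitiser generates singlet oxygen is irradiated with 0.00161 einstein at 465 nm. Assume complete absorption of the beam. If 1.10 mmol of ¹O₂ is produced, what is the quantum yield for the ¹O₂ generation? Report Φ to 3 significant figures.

Product: 1.10 mmol = 0.00110 mol.
Φ = 0.00110 mol / 0.00161 mol photons = 0.683.

Φ = 0.683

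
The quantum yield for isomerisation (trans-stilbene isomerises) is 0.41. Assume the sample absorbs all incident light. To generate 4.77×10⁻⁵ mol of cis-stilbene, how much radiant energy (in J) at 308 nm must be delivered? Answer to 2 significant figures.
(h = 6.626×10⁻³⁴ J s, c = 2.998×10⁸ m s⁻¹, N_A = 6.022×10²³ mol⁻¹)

45 J

Photons that must be absorbed: 4.77×10⁻⁵ / 0.41 = 1.163×10⁻⁴ mol.
Photon energy: hc/λ = 6.450×10⁻¹⁹ J; per mole, 3.884×10⁵ J mol⁻¹.
Energy required: 1.163×10⁻⁴ × 3.884×10⁵ = 45 J.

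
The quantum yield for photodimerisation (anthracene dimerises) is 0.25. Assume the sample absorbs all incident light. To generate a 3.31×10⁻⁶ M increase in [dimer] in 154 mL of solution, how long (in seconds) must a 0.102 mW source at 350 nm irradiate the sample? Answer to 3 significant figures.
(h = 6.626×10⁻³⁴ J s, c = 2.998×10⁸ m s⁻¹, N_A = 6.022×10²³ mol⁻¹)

t ≈ 6830 s

Product: (3.31×10⁻⁶ M)(0.154 L) = 5.097×10⁻⁷ mol.
Photons that must be absorbed: 5.097×10⁻⁷ / 0.25 = 2.039×10⁻⁶ mol.
Photon energy: hc/λ = 5.676×10⁻¹⁹ J; per mole, 3.418×10⁵ J mol⁻¹.
Energy required: 2.039×10⁻⁶ × 3.418×10⁵ = 0.6969 J.
Time: 0.6969 J / 0.000102 W = 6830 s.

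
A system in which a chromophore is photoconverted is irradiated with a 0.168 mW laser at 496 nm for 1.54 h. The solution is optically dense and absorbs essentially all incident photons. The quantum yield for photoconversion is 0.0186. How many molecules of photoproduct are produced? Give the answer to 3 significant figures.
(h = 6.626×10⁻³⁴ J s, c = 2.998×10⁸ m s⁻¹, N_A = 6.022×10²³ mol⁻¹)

Photon energy at 496 nm: hc/λ = (6.626×10⁻³⁴)(2.998×10⁸)/(496×10⁻⁹) = 4.005×10⁻¹⁹ J.
Energy delivered: (0.168 mW)(5544 s) = 0.9314 J.
Photons incident: 0.9314 / 4.005×10⁻¹⁹ = 2.326×10¹⁸, i.e. 2.326×10¹⁸/6.022×10²³ = 3.863×10⁻⁶ mol.
Product: Φ × n_abs = 0.0186 × 3.863×10⁻⁶ = 7.185×10⁻⁸ mol.
As a count: 7.185×10⁻⁸ × 6.022×10²³ = 4.33×10¹⁶.

4.33×10¹⁶ molecules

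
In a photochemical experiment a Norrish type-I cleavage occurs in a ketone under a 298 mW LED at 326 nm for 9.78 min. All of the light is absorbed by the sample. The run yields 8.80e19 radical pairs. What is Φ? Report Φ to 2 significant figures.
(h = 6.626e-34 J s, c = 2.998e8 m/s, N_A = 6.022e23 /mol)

Φ = 0.31

Product: 8.80e19 / 6.022e23 = 1.461e-4 mol.
Photon energy at 326 nm: hc/λ = (6.626e-34)(2.998e8)/(326e-9) = 6.093e-19 J.
Energy delivered: (298 mW)(586.8 s) = 174.9 J.
Photons incident: 174.9 / 6.093e-19 = 2.871e20, i.e. 2.871e20/6.022e23 = 4.768e-4 mol.
Φ = 1.461e-4 mol / 4.768e-4 mol photons = 0.31.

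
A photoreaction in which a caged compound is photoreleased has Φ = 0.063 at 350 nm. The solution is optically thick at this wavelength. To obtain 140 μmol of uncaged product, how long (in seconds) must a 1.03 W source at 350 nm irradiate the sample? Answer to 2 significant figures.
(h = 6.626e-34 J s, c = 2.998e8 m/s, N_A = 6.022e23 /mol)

Product: 140 μmol = 1.40e-4 mol.
Photons that must be absorbed: 1.40e-4 / 0.063 = 0.002222 mol.
Photon energy: hc/λ = 5.676e-19 J; per mole, 3.418e5 J mol⁻¹.
Energy required: 0.002222 × 3.418e5 = 759.5 J.
Time: 759.5 J / 1.03 W = 740 s.

t ≈ 740 s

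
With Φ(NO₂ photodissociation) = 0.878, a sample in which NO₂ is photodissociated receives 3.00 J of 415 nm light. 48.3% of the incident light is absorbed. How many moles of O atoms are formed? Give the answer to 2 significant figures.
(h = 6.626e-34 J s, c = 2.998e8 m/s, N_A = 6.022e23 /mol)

4.4e-6 mol

Photon energy at 415 nm: hc/λ = (6.626e-34)(2.998e8)/(415e-9) = 4.787e-19 J.
Photons incident: 3.00 / 4.787e-19 = 6.267e18, i.e. 6.267e18/6.022e23 = 1.041e-5 mol.
Photons absorbed: 0.483 × 1.041e-5 = 5.028e-6 mol.
Product: Φ × n_abs = 0.878 × 5.028e-6 = 4.415e-6 mol.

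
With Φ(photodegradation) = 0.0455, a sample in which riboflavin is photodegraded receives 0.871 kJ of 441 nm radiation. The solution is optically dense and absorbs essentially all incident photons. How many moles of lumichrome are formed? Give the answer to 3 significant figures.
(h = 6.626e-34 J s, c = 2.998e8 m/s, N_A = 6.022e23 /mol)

1.46e-4 mol

Photon energy at 441 nm: hc/λ = (6.626e-34)(2.998e8)/(441e-9) = 4.504e-19 J.
Incident energy: 0.871 kJ = 871 J.
Photons incident: 871 / 4.504e-19 = 1.934e21, i.e. 1.934e21/6.022e23 = 0.003212 mol.
Product: Φ × n_abs = 0.0455 × 0.003212 = 1.461e-4 mol.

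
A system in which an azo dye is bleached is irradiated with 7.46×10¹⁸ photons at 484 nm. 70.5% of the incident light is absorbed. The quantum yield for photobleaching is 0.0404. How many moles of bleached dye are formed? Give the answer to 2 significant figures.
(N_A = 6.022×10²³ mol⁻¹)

Moles of photons: 7.46×10¹⁸ / 6.022×10²³ = 1.239×10⁻⁵ mol.
Photons absorbed: 0.705 × 1.239×10⁻⁵ = 8.735×10⁻⁶ mol.
Product: Φ × n_abs = 0.0404 × 8.735×10⁻⁶ = 3.529×10⁻⁷ mol.

3.5×10⁻⁷ mol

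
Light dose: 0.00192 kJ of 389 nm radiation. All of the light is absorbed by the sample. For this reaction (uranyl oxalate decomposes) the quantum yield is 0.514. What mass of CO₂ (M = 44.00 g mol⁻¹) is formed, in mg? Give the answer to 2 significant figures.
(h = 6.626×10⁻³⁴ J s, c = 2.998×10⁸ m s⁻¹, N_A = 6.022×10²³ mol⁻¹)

Photon energy at 389 nm: hc/λ = (6.626×10⁻³⁴)(2.998×10⁸)/(389×10⁻⁹) = 5.107×10⁻¹⁹ J.
Incident energy: 0.00192 kJ = 1.92 J.
Photons incident: 1.92 / 5.107×10⁻¹⁹ = 3.760×10¹⁸, i.e. 3.760×10¹⁸/6.022×10²³ = 6.244×10⁻⁶ mol.
Product: Φ × n_abs = 0.514 × 6.244×10⁻⁶ = 3.209×10⁻⁶ mol.
Mass: 3.209×10⁻⁶ × 44.00 = 1.412×10⁻⁴ g = 0.14 mg.

0.14 mg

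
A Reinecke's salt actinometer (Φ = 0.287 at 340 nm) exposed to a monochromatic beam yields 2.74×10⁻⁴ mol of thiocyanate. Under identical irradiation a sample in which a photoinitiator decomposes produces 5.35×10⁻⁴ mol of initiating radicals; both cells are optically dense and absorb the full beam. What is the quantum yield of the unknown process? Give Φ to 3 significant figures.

Φ = 0.560

Photons absorbed by the actinometer: 2.74×10⁻⁴ / 0.287 = 9.547×10⁻⁴ mol.
Φ(unknown) = 5.35×10⁻⁴ / 9.547×10⁻⁴ = 0.560.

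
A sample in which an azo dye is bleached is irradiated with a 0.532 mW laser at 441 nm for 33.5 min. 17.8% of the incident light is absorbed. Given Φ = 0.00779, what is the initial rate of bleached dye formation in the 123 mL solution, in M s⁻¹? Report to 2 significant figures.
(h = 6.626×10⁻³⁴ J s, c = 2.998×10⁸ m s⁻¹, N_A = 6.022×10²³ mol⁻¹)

Photon energy at 441 nm: hc/λ = (6.626×10⁻³⁴)(2.998×10⁸)/(441×10⁻⁹) = 4.504×10⁻¹⁹ J.
Energy delivered: (0.532 mW)(2010 s) = 1.069 J.
Photons incident: 1.069 / 4.504×10⁻¹⁹ = 2.373×10¹⁸, i.e. 2.373×10¹⁸/6.022×10²³ = 3.941×10⁻⁶ mol.
Photons absorbed: 0.178 × 3.941×10⁻⁶ = 7.015×10⁻⁷ mol.
Product formed: 0.00779 × 7.015×10⁻⁷ = 5.465×10⁻⁹ mol.
Rate: 5.465×10⁻⁹ mol / (2010 s × 0.123 L) = 2.2×10⁻¹¹ M s⁻¹.

2.2×10⁻¹¹ M s⁻¹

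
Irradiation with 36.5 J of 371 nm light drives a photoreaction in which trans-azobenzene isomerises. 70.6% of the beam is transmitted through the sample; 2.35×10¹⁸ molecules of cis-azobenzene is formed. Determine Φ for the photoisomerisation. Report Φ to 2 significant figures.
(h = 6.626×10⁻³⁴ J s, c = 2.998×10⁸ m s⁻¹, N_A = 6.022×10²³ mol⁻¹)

Φ = 0.12

Product: 2.35×10¹⁸ / 6.022×10²³ = 3.902×10⁻⁶ mol.
Photon energy at 371 nm: hc/λ = (6.626×10⁻³⁴)(2.998×10⁸)/(371×10⁻⁹) = 5.354×10⁻¹⁹ J.
Photons incident: 36.5 / 5.354×10⁻¹⁹ = 6.817×10¹⁹, i.e. 6.817×10¹⁹/6.022×10²³ = 1.132×10⁻⁴ mol.
Fraction absorbed: 1 − 70.6/100 = 0.2940.
Photons absorbed: 0.2940 × 1.132×10⁻⁴ = 3.328×10⁻⁵ mol.
Φ = 3.902×10⁻⁶ mol / 3.328×10⁻⁵ mol photons = 0.12.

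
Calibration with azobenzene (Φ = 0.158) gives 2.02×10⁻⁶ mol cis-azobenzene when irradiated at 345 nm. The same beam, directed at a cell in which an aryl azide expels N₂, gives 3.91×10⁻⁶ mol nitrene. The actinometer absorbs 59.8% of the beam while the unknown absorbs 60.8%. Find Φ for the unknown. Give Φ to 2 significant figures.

Photons absorbed by the actinometer: 2.02×10⁻⁶ / 0.158 = 1.278×10⁻⁵ mol.
Incident flux: 1.278×10⁻⁵ / 0.598 = 2.137×10⁻⁵ einstein.
Absorbed by unknown: 0.608 × 2.137×10⁻⁵ = 1.299×10⁻⁵ mol.
Φ(unknown) = 3.91×10⁻⁶ / 1.299×10⁻⁵ = 0.30.

Φ = 0.30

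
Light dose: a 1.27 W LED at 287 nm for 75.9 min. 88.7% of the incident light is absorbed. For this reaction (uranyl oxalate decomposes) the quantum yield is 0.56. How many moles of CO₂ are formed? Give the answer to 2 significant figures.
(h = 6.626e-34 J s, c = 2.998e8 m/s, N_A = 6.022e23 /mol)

Photon energy at 287 nm: hc/λ = (6.626e-34)(2.998e8)/(287e-9) = 6.922e-19 J.
Energy delivered: (1.27 W)(4554 s) = 5784 J.
Photons incident: 5784 / 6.922e-19 = 8.356e21, i.e. 8.356e21/6.022e23 = 0.01388 mol.
Photons absorbed: 0.887 × 0.01388 = 0.01231 mol.
Product: Φ × n_abs = 0.56 × 0.01231 = 0.006894 mol.

0.0069 mol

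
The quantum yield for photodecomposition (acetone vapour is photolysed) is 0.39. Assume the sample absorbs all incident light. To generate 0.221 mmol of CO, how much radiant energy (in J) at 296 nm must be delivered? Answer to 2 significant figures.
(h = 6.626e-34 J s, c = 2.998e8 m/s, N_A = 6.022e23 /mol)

Product: 0.221 mmol = 2.21e-4 mol.
Photons that must be absorbed: 2.21e-4 / 0.39 = 5.667e-4 mol.
Photon energy: hc/λ = 6.711e-19 J; per mole, 4.041e5 J mol⁻¹.
Energy required: 5.667e-4 × 4.041e5 = 230 J.

230 J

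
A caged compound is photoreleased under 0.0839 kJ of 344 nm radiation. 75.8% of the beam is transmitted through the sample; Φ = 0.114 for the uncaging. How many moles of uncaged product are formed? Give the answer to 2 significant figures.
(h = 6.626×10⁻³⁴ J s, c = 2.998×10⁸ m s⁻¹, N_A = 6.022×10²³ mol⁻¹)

Photon energy at 344 nm: hc/λ = (6.626×10⁻³⁴)(2.998×10⁸)/(344×10⁻⁹) = 5.775×10⁻¹⁹ J.
Incident energy: 0.0839 kJ = 83.9 J.
Photons incident: 83.9 / 5.775×10⁻¹⁹ = 1.453×10²⁰, i.e. 1.453×10²⁰/6.022×10²³ = 2.413×10⁻⁴ mol.
Fraction absorbed: 1 − 75.8/100 = 0.2420.
Photons absorbed: 0.2420 × 2.413×10⁻⁴ = 5.839×10⁻⁵ mol.
Product: Φ × n_abs = 0.114 × 5.839×10⁻⁵ = 6.656×10⁻⁶ mol.

6.7×10⁻⁶ mol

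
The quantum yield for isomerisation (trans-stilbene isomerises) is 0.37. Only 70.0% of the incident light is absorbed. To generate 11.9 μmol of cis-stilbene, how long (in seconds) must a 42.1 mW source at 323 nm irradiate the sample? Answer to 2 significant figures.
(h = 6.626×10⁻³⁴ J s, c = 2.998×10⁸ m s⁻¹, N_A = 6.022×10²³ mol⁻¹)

t ≈ 400 s

Product: 11.9 μmol = 1.19×10⁻⁵ mol.
Photons that must be absorbed: 1.19×10⁻⁵ / 0.37 = 3.216×10⁻⁵ mol.
Incident photons needed: 3.216×10⁻⁵ / 0.700 = 4.594×10⁻⁵ mol.
Photon energy: hc/λ = 6.150×10⁻¹⁹ J; per mole, 3.704×10⁵ J mol⁻¹.
Energy required: 4.594×10⁻⁵ × 3.704×10⁵ = 17.02 J.
Time: 17.02 J / 0.0421 W = 400 s.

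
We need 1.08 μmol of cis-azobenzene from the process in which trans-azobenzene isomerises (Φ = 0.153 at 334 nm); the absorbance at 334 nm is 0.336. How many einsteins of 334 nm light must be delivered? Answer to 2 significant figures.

1.3e-5 einstein

Product: 1.08 μmol = 1.08e-6 mol.
Photons that must be absorbed: 1.08e-6 / 0.153 = 7.059e-6 mol.
Fraction absorbed: 1 − 10^(−0.336) = 0.5387.
Incident photons needed: 7.059e-6 / 0.5387 = 1.310e-5 mol.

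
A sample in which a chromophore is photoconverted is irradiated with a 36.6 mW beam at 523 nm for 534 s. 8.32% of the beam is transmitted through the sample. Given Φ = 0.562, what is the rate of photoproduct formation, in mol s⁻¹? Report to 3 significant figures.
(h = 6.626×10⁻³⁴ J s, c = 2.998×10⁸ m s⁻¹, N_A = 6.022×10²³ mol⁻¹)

8.24×10⁻⁸ mol s⁻¹

Photon energy at 523 nm: hc/λ = (6.626×10⁻³⁴)(2.998×10⁸)/(523×10⁻⁹) = 3.798×10⁻¹⁹ J.
Energy delivered: (36.6 mW)(534 s) = 19.54 J.
Photons incident: 19.54 / 3.798×10⁻¹⁹ = 5.145×10¹⁹, i.e. 5.145×10¹⁹/6.022×10²³ = 8.544×10⁻⁵ mol.
Fraction absorbed: 1 − 8.32/100 = 0.9168.
Photons absorbed: 0.9168 × 8.544×10⁻⁵ = 7.833×10⁻⁵ mol.
Product formed: 0.562 × 7.833×10⁻⁵ = 4.402×10⁻⁵ mol.
Rate: 4.402×10⁻⁵ / 534 s = 8.24×10⁻⁸ mol s⁻¹.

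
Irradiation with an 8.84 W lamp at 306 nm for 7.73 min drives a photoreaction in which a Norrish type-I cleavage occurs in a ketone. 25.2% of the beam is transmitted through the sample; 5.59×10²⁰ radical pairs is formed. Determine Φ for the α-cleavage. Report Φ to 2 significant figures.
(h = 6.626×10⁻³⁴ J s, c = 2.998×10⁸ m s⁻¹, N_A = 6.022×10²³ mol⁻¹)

Φ = 0.12

Product: 5.59×10²⁰ / 6.022×10²³ = 9.283×10⁻⁴ mol.
Photon energy at 306 nm: hc/λ = (6.626×10⁻³⁴)(2.998×10⁸)/(306×10⁻⁹) = 6.492×10⁻¹⁹ J.
Energy delivered: (8.84 W)(463.8 s) = 4100 J.
Photons incident: 4100 / 6.492×10⁻¹⁹ = 6.315×10²¹, i.e. 6.315×10²¹/6.022×10²³ = 0.01049 mol.
Fraction absorbed: 1 − 25.2/100 = 0.7480.
Photons absorbed: 0.7480 × 0.01049 = 0.007847 mol.
Φ = 9.283×10⁻⁴ mol / 0.007847 mol photons = 0.12.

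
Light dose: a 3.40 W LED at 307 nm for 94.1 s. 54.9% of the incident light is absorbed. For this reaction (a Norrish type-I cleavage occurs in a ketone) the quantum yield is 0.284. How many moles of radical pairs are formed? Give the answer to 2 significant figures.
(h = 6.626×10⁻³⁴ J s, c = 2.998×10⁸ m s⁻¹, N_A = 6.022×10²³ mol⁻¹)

Photon energy at 307 nm: hc/λ = (6.626×10⁻³⁴)(2.998×10⁸)/(307×10⁻⁹) = 6.471×10⁻¹⁹ J.
Energy delivered: (3.40 W)(94.1 s) = 319.9 J.
Photons incident: 319.9 / 6.471×10⁻¹⁹ = 4.944×10²⁰, i.e. 4.944×10²⁰/6.022×10²³ = 8.210×10⁻⁴ mol.
Photons absorbed: 0.549 × 8.210×10⁻⁴ = 4.507×10⁻⁴ mol.
Product: Φ × n_abs = 0.284 × 4.507×10⁻⁴ = 1.280×10⁻⁴ mol.

1.3×10⁻⁴ mol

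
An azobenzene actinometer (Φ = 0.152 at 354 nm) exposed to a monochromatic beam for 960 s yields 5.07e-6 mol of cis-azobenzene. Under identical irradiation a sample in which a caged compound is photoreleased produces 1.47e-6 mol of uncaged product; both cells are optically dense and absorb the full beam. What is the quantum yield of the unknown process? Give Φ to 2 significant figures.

Photons absorbed by the actinometer: 5.07e-6 / 0.152 = 3.336e-5 mol.
Φ(unknown) = 1.47e-6 / 3.336e-5 = 0.044.

Φ = 0.044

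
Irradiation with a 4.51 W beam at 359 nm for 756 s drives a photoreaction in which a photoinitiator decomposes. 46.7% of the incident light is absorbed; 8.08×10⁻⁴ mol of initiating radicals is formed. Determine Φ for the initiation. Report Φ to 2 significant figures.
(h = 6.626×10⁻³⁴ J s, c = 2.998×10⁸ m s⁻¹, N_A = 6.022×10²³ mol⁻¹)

Photon energy at 359 nm: hc/λ = (6.626×10⁻³⁴)(2.998×10⁸)/(359×10⁻⁹) = 5.533×10⁻¹⁹ J.
Energy delivered: (4.51 W)(756 s) = 3410 J.
Photons incident: 3410 / 5.533×10⁻¹⁹ = 6.163×10²¹, i.e. 6.163×10²¹/6.022×10²³ = 0.01023 mol.
Photons absorbed: 0.467 × 0.01023 = 0.004777 mol.
Φ = 8.08×10⁻⁴ mol / 0.004777 mol photons = 0.17.

Φ = 0.17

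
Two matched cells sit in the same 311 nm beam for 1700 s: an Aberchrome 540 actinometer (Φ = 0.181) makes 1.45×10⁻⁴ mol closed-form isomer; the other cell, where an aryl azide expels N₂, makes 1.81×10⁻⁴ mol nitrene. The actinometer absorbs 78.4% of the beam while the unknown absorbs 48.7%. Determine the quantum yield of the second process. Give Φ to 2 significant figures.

Φ = 0.36

Photons absorbed by the actinometer: 1.45×10⁻⁴ / 0.181 = 8.011×10⁻⁴ mol.
Incident flux: 8.011×10⁻⁴ / 0.784 = 0.001022 einstein.
Absorbed by unknown: 0.487 × 0.001022 = 4.977×10⁻⁴ mol.
Φ(unknown) = 1.81×10⁻⁴ / 4.977×10⁻⁴ = 0.36.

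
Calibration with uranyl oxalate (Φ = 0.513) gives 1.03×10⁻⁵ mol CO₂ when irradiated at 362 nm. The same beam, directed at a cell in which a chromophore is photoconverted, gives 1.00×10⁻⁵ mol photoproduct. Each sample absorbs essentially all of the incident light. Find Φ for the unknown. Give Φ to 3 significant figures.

Φ = 0.498

Photons absorbed by the actinometer: 1.03×10⁻⁵ / 0.513 = 2.008×10⁻⁵ mol.
Φ(unknown) = 1.00×10⁻⁵ / 2.008×10⁻⁵ = 0.498.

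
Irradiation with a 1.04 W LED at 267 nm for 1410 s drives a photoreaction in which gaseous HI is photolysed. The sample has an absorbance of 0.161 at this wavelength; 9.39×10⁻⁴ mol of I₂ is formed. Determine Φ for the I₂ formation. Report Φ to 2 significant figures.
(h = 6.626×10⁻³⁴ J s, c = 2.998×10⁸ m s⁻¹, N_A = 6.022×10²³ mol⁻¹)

Photon energy at 267 nm: hc/λ = (6.626×10⁻³⁴)(2.998×10⁸)/(267×10⁻⁹) = 7.440×10⁻¹⁹ J.
Energy delivered: (1.04 W)(1410 s) = 1466 J.
Photons incident: 1466 / 7.440×10⁻¹⁹ = 1.970×10²¹, i.e. 1.970×10²¹/6.022×10²³ = 0.003271 mol.
Fraction absorbed: 1 − 10^(−0.161) = 0.3098.
Photons absorbed: 0.3098 × 0.003271 = 0.001013 mol.
Φ = 9.39×10⁻⁴ mol / 0.001013 mol photons = 0.93.

Φ = 0.93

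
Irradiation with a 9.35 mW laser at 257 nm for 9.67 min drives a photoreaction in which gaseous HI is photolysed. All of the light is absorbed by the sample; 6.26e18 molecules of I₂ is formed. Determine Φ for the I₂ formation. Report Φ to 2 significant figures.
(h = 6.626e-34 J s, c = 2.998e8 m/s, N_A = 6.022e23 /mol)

Φ = 0.89

Product: 6.26e18 / 6.022e23 = 1.040e-5 mol.
Photon energy at 257 nm: hc/λ = (6.626e-34)(2.998e8)/(257e-9) = 7.729e-19 J.
Energy delivered: (9.35 mW)(580.2 s) = 5.425 J.
Photons incident: 5.425 / 7.729e-19 = 7.019e18, i.e. 7.019e18/6.022e23 = 1.166e-5 mol.
Φ = 1.040e-5 mol / 1.166e-5 mol photons = 0.89.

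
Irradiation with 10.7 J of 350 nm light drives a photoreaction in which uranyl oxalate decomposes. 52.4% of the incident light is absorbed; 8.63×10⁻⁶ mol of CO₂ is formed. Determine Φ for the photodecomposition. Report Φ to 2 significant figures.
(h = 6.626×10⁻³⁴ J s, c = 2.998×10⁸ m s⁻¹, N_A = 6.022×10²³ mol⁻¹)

Φ = 0.53

Photon energy at 350 nm: hc/λ = (6.626×10⁻³⁴)(2.998×10⁸)/(350×10⁻⁹) = 5.676×10⁻¹⁹ J.
Photons incident: 10.7 / 5.676×10⁻¹⁹ = 1.885×10¹⁹, i.e. 1.885×10¹⁹/6.022×10²³ = 3.130×10⁻⁵ mol.
Photons absorbed: 0.524 × 3.130×10⁻⁵ = 1.640×10⁻⁵ mol.
Φ = 8.63×10⁻⁶ mol / 1.640×10⁻⁵ mol photons = 0.53.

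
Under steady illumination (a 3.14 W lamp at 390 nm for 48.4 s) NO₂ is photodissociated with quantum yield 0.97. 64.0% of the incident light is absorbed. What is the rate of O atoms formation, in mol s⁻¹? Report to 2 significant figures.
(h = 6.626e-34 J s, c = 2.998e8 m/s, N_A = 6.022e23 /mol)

Photon energy at 390 nm: hc/λ = (6.626e-34)(2.998e8)/(390e-9) = 5.094e-19 J.
Energy delivered: (3.14 W)(48.4 s) = 152.0 J.
Photons incident: 152.0 / 5.094e-19 = 2.984e20, i.e. 2.984e20/6.022e23 = 4.955e-4 mol.
Photons absorbed: 0.640 × 4.955e-4 = 3.171e-4 mol.
Product formed: 0.97 × 3.171e-4 = 3.076e-4 mol.
Rate: 3.076e-4 / 48.4 s = 6.4e-6 mol s⁻¹.

6.4e-6 mol s⁻¹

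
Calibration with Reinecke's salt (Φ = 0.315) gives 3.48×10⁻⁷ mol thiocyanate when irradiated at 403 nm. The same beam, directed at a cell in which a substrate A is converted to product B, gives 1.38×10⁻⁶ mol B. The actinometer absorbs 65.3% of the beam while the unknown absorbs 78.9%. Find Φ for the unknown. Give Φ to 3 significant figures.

Photons absorbed by the actinometer: 3.48×10⁻⁷ / 0.315 = 1.105×10⁻⁶ mol.
Incident flux: 1.105×10⁻⁶ / 0.653 = 1.692×10⁻⁶ einstein.
Absorbed by unknown: 0.789 × 1.692×10⁻⁶ = 1.335×10⁻⁶ mol.
Φ(unknown) = 1.38×10⁻⁶ / 1.335×10⁻⁶ = 1.03.

Φ = 1.03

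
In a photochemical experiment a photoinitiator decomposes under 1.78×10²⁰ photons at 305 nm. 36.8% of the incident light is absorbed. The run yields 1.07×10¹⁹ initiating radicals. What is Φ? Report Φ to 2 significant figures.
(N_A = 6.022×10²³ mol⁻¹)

Φ = 0.16

Product: 1.07×10¹⁹ / 6.022×10²³ = 1.777×10⁻⁵ mol.
Moles of photons: 1.78×10²⁰ / 6.022×10²³ = 2.956×10⁻⁴ mol.
Photons absorbed: 0.368 × 2.956×10⁻⁴ = 1.088×10⁻⁴ mol.
Φ = 1.777×10⁻⁵ mol / 1.088×10⁻⁴ mol photons = 0.16.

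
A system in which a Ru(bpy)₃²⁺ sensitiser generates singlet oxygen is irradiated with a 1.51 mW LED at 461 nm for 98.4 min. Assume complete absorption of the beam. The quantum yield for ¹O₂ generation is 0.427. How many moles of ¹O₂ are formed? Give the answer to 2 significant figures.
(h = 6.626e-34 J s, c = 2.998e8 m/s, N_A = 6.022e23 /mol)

1.5e-5 mol

Photon energy at 461 nm: hc/λ = (6.626e-34)(2.998e8)/(461e-9) = 4.309e-19 J.
Energy delivered: (1.51 mW)(5904 s) = 8.915 J.
Photons incident: 8.915 / 4.309e-19 = 2.069e19, i.e. 2.069e19/6.022e23 = 3.436e-5 mol.
Product: Φ × n_abs = 0.427 × 3.436e-5 = 1.467e-5 mol.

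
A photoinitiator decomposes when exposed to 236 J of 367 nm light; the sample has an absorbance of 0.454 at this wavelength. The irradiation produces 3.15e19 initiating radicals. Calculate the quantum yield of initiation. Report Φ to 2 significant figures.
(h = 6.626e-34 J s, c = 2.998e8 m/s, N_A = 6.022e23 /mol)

Φ = 0.11

Product: 3.15e19 / 6.022e23 = 5.231e-5 mol.
Photon energy at 367 nm: hc/λ = (6.626e-34)(2.998e8)/(367e-9) = 5.413e-19 J.
Photons incident: 236 / 5.413e-19 = 4.360e20, i.e. 4.360e20/6.022e23 = 7.240e-4 mol.
Fraction absorbed: 1 − 10^(−0.454) = 0.6484.
Photons absorbed: 0.6484 × 7.240e-4 = 4.694e-4 mol.
Φ = 5.231e-5 mol / 4.694e-4 mol photons = 0.11.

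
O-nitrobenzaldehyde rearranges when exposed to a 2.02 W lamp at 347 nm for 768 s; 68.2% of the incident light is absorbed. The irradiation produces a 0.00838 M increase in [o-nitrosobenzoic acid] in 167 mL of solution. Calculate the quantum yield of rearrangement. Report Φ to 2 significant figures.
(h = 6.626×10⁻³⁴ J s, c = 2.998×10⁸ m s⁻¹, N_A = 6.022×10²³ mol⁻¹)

Product: (0.00838 M)(0.167 L) = 0.001399 mol.
Photon energy at 347 nm: hc/λ = (6.626×10⁻³⁴)(2.998×10⁸)/(347×10⁻⁹) = 5.725×10⁻¹⁹ J.
Energy delivered: (2.02 W)(768 s) = 1551 J.
Photons incident: 1551 / 5.725×10⁻¹⁹ = 2.709×10²¹, i.e. 2.709×10²¹/6.022×10²³ = 0.004499 mol.
Photons absorbed: 0.682 × 0.004499 = 0.003068 mol.
Φ = 0.001399 mol / 0.003068 mol photons = 0.46.

Φ = 0.46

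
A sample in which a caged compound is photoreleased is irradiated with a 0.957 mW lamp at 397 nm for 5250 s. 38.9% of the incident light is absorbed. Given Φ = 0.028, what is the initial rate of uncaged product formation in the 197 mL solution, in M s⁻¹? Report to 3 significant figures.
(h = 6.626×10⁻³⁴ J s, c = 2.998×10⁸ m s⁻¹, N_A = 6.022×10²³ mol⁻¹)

Photon energy at 397 nm: hc/λ = (6.626×10⁻³⁴)(2.998×10⁸)/(397×10⁻⁹) = 5.004×10⁻¹⁹ J.
Energy delivered: (0.957 mW)(5250 s) = 5.024 J.
Photons incident: 5.024 / 5.004×10⁻¹⁹ = 1.004×10¹⁹, i.e. 1.004×10¹⁹/6.022×10²³ = 1.667×10⁻⁵ mol.
Photons absorbed: 0.389 × 1.667×10⁻⁵ = 6.485×10⁻⁶ mol.
Product formed: 0.028 × 6.485×10⁻⁶ = 1.816×10⁻⁷ mol.
Rate: 1.816×10⁻⁷ mol / (5250 s × 0.197 L) = 1.76×10⁻¹⁰ M s⁻¹.

1.76×10⁻¹⁰ M s⁻¹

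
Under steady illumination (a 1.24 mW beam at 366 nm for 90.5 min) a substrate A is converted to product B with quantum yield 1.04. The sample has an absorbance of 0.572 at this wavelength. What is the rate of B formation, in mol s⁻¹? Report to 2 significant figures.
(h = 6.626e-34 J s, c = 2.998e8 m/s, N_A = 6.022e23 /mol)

2.9e-9 mol s⁻¹

Photon energy at 366 nm: hc/λ = (6.626e-34)(2.998e8)/(366e-9) = 5.428e-19 J.
Energy delivered: (1.24 mW)(5430 s) = 6.733 J.
Photons incident: 6.733 / 5.428e-19 = 1.240e19, i.e. 1.240e19/6.022e23 = 2.059e-5 mol.
Fraction absorbed: 1 − 10^(−0.572) = 0.7321.
Photons absorbed: 0.7321 × 2.059e-5 = 1.507e-5 mol.
Product formed: 1.04 × 1.507e-5 = 1.567e-5 mol.
Rate: 1.567e-5 / 5430 s = 2.9e-9 mol s⁻¹.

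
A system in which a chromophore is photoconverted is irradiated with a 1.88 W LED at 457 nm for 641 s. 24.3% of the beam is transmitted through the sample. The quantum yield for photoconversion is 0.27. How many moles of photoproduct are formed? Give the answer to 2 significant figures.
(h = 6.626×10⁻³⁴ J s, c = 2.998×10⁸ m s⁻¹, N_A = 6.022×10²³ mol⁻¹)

Photon energy at 457 nm: hc/λ = (6.626×10⁻³⁴)(2.998×10⁸)/(457×10⁻⁹) = 4.347×10⁻¹⁹ J.
Energy delivered: (1.88 W)(641 s) = 1205 J.
Photons incident: 1205 / 4.347×10⁻¹⁹ = 2.772×10²¹, i.e. 2.772×10²¹/6.022×10²³ = 0.004603 mol.
Fraction absorbed: 1 − 24.3/100 = 0.7570.
Photons absorbed: 0.7570 × 0.004603 = 0.003484 mol.
Product: Φ × n_abs = 0.27 × 0.003484 = 9.407×10⁻⁴ mol.

9.4×10⁻⁴ mol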